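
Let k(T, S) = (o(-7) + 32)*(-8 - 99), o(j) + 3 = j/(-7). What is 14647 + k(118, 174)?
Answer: 11437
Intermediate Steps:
o(j) = -3 - j/7 (o(j) = -3 + j/(-7) = -3 + j*(-⅐) = -3 - j/7)
k(T, S) = -3210 (k(T, S) = ((-3 - ⅐*(-7)) + 32)*(-8 - 99) = ((-3 + 1) + 32)*(-107) = (-2 + 32)*(-107) = 30*(-107) = -3210)
14647 + k(118, 174) = 14647 - 3210 = 11437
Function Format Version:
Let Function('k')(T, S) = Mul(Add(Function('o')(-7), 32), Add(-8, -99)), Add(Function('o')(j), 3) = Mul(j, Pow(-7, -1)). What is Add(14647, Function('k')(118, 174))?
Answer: 11437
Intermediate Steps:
Function('o')(j) = Add(-3, Mul(Rational(-1, 7), j)) (Function('o')(j) = Add(-3, Mul(j, Pow(-7, -1))) = Add(-3, Mul(j, Rational(-1, 7))) = Add(-3, Mul(Rational(-1, 7), j)))
Function('k')(T, S) = -3210 (Function('k')(T, S) = Mul(Add(Add(-3, Mul(Rational(-1, 7), -7)), 32), Add(-8, -99)) = Mul(Add(Add(-3, 1), 32), -107) = Mul(Add(-2, 32), -107) = Mul(30, -107) = -3210)
Add(14647, Function('k')(118, 174)) = Add(14647, -3210) = 11437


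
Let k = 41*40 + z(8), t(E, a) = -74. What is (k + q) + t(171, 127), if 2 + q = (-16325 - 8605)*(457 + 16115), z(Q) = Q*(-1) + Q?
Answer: -413138396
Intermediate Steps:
z(Q) = 0 (z(Q) = -Q + Q = 0)
q = -413139962 (q = -2 + (-16325 - 8605)*(457 + 16115) = -2 - 24930*16572 = -2 - 413139960 = -413139962)
k = 1640 (k = 41*40 + 0 = 1640 + 0 = 1640)
(k + q) + t(171, 127) = (1640 - 413139962) - 74 = -413138322 - 74 = -413138396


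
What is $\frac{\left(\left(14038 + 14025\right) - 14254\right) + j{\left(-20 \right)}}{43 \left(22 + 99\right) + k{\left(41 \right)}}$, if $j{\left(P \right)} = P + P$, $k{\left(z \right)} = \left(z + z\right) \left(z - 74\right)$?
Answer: $\frac{13769}{2497} \approx 5.5142$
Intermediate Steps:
$k{\left(z \right)} = 2 z \left(-74 + z\right)$
$j{\left(P \right)} = 2 P$
$\frac{\left(\left(14038 + 14025\right) - 14254\right) + j{\left(-20 \right)}}{43 \left(22 + 99\right) + k{\left(41 \right)}} = \frac{\left(\left(14038 + 14025\right) - 14254\right) + 2 \left(-20\right)}{43 \left(22 + 99\right) + 2 \cdot 41 \left(-74 + 41\right)} = \frac{\left(28063 - 14254\right) - 40}{43 \cdot 121 + 2 \cdot 41 \left(-33\right)} = \frac{13809 - 40}{5203 - 2706} = \frac{13769}{2497}$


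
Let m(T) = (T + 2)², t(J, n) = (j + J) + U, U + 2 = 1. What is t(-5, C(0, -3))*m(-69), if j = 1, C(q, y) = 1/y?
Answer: -22445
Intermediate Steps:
U = -1 (U = -2 + 1 = -1)
t(J, n) = J (t(J, n) = (1 + J) - 1 = J)
m(T) = (2 + T)²
t(-5, C(0, -3))*m(-69) = -5*(2 - 69)² = -5*(-67)² = -5*4489 = -22445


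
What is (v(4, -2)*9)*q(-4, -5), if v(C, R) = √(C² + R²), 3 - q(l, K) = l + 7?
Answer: 0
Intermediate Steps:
q(l, K) = -4 - l (q(l, K) = 3 - (l + 7) = 3 - (7 + l) = 3 + (-7 - l) = -4 - l)
(v(4, -2)*9)*q(-4, -5) = (√(4² + (-2)²)*9)*(-4 - 1*(-4)) = (√(16 + 4)*9)*(-4 + 4) = (√20*9)*0 = ((2*√5)*9)*0 = (18*√5)*0 = 0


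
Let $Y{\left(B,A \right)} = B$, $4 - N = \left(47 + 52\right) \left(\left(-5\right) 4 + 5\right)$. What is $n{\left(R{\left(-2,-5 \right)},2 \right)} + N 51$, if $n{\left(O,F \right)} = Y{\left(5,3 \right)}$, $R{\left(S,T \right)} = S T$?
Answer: $75944$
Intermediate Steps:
$N = 1489$ ($N = 4 - \left(47 + 52\right) \left(\left(-5\right) 4 + 5\right) = 4 - 99 \left(-20 + 5\right) = 4 - 99 \left(-15\right) = 4 - -1485 = 4 + 1485 = 1489$)
$n{\left(O,F \right)} = 5$
$n{\left(R{\left(-2,-5 \right)},2 \right)} + N 51 = 5 + 1489 \cdot 51 = 5 + 75939 = 75944$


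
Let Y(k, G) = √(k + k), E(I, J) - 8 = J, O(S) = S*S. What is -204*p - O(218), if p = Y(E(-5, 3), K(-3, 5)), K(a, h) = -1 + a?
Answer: -47524 - 204*√22 ≈ -48481.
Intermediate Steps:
O(S) = S²
E(I, J) = 8 + J
Y(k, G) = √2*√k (Y(k, G) = √(2*k) = √2*√k)
p = √22 (p = √2*√(8 + 3) = √2*√11 = √22 ≈ 4.6904)
-204*p - O(218) = -204*√22 - 1*218² = -204*√22 - 1*47524 = -204*√22 - 47524 = -47524 - 204*√22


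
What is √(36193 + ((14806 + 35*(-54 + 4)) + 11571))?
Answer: 2*√15205 ≈ 246.62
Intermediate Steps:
√(36193 + ((14806 + 35*(-54 + 4)) + 11571)) = √(36193 + ((14806 + 35*(-50)) + 11571)) = √(36193 + ((14806 - 1750) + 11571)) = √(36193 + (13056 + 11571)) = √(36193 + 24627) = √60820 = 2*√15205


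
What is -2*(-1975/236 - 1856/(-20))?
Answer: -99629/590 ≈ -168.86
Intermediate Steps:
-2*(-1975/236 - 1856/(-20)) = -2*(-1975*1/236 - 1856*(-1/20)) = -2*(-1975/236 + 464/5) = -2*99629/1180 = -99629/590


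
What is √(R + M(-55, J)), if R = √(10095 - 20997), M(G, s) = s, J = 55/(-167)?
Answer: √(-9185 + 27889*I*√10902)/167 ≈ 7.214 + 7.2368*I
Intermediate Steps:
J = -55/167 (J = 55*(-1/167) = -55/167 ≈ -0.32934)
R = I*√10902 (R = √(-10902) = I*√10902 ≈ 104.41*I)
√(R + M(-55, J)) = √(I*√10902 - 55/167) = √(-55/167 + I*√10902)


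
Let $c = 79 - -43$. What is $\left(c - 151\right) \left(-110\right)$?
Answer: $3190$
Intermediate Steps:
$c = 122$ ($c = 79 + 43 = 122$)
$\left(c - 151\right) \left(-110\right) = \left(122 - 151\right) \left(-110\right) = \left(-29\right) \left(-110\right) = 3190$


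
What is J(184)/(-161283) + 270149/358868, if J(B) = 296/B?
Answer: 27083969425/35979029076 ≈ 0.75277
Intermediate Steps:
J(184)/(-161283) + 270149/358868 = (296/184)/(-161283) + 270149/358868 = (296*(1/184))*(-1/161283) + 270149*(1/358868) = (37/23)*(-1/161283) + 270149/358868 = -1/100257 + 270149/358868 = 27083969425/35979029076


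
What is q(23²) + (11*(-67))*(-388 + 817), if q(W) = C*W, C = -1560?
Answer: -1141413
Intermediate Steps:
q(W) = -1560*W
q(23²) + (11*(-67))*(-388 + 817) = -1560*23² + (11*(-67))*(-388 + 817) = -1560*529 - 737*429 = -825240 - 316173 = -1141413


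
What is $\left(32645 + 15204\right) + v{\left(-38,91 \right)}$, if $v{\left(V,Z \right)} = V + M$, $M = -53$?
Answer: $47758$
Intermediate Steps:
$v{\left(V,Z \right)} = -53 + V$ ($v{\left(V,Z \right)} = V - 53 = -53 + V$)
$\left(32645 + 15204\right) + v{\left(-38,91 \right)} = \left(32645 + 15204\right) - 91 = 47849 - 91 = 47758$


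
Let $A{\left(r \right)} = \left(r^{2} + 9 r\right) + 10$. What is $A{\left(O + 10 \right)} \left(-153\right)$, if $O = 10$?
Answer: $-90270$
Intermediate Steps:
$A{\left(r \right)} = 10 + r^{2} + 9 r$
$A{\left(O + 10 \right)} \left(-153\right) = \left(10 + \left(10 + 10\right)^{2} + 9 \left(10 + 10\right)\right) \left(-153\right) = \left(10 + 20^{2} + 9 \cdot 20\right) \left(-153\right) = \left(10 + 400 + 180\right) \left(-153\right) = 590 \left(-153\right) = -90270$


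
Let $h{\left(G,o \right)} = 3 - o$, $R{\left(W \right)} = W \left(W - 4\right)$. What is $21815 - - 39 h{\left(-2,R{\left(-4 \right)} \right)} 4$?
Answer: $17291$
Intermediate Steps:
$R{\left(W \right)} = W \left(-4 + W\right)$
$21815 - - 39 h{\left(-2,R{\left(-4 \right)} \right)} 4 = 21815 - - 39 \left(3 - - 4 \left(-4 - 4\right)\right) 4 = 21815 - - 39 \left(3 - \left(-4\right) \left(-8\right)\right) 4 = 21815 - - 39 \left(3 - 32\right) 4 = 21815 - \left(-39\right) \left(-29\right) 4 = 21815 - 1131 \cdot 4 = 21815 - 4524 = 17291$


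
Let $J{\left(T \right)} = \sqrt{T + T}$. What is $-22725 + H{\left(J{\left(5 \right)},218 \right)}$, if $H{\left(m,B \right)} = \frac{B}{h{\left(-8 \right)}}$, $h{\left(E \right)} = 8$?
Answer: $- \frac{90791}{4} \approx -22698.0$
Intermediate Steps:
$J{\left(T \right)} = \sqrt{2} \sqrt{T}$ ($J{\left(T \right)} = \sqrt{2 T} = \sqrt{2} \sqrt{T}$)
$H{\left(m,B \right)} = \frac{B}{8}$
$-22725 + H{\left(J{\left(5 \right)},218 \right)} = -22725 + \frac{1}{8} \cdot 218 = -22725 + \frac{109}{4} = - \frac{90791}{4}$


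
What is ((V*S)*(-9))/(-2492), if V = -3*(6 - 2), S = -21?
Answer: 81/89 ≈ 0.91011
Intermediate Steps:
V = -12 (V = -3*4 = -12)
((V*S)*(-9))/(-2492) = (-12*(-21)*(-9))/(-2492) = (252*(-9))*(-1/2492) = -2268*(-1/2492) = 81/89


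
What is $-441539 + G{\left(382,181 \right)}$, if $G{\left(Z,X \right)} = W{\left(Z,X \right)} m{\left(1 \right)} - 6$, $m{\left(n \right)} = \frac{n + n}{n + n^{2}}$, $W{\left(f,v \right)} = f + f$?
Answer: $-440781$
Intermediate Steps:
$W{\left(f,v \right)} = 2 f$
$m{\left(n \right)} = \frac{2 n}{n + n^{2}}$
$G{\left(Z,X \right)} = -6 + 2 Z$ ($G{\left(Z,X \right)} = 2 Z \frac{2}{1 + 1} - 6 = 2 Z \frac{2}{2} - 6 = 2 Z 2 \cdot \frac{1}{2} - 6 = 2 Z 1 - 6 = 2 Z - 6 = -6 + 2 Z$)
$-441539 + G{\left(382,181 \right)} = -441539 + \left(-6 + 2 \cdot 382\right) = -441539 + \left(-6 + 764\right) = -441539 + 758 = -440781$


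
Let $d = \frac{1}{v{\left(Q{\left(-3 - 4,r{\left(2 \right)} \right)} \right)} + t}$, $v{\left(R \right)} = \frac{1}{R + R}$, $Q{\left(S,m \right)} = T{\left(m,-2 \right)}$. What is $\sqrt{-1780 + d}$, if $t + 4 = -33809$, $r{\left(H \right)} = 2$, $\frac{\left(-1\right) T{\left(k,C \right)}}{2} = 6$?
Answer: $\frac{2 i \sqrt{293056245249283}}{811513} \approx 42.19 i$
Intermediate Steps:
$T{\left(k,C \right)} = -12$ ($T{\left(k,C \right)} = \left(-2\right) 6 = -12$)
$t = -33813$ ($t = -4 - 33809 = -33813$)
$Q{\left(S,m \right)} = -12$
$v{\left(R \right)} = \frac{1}{2 R}$
$d = - \frac{24}{811513}$ ($d = \frac{1}{\frac{1}{2 \left(-12\right)} - 33813} = \frac{1}{\frac{1}{2} \left(- \frac{1}{12}\right) - 33813} = \frac{1}{- \frac{1}{24} - 33813} = \frac{1}{- \frac{811513}{24}} = - \frac{24}{811513} \approx -2.9574 \cdot 10^{-5}$)
$\sqrt{-1780 + d} = \sqrt{-1780 - \frac{24}{811513}} = \sqrt{- \frac{1444493164}{811513}} = \frac{2 i \sqrt{293056245249283}}{811513}$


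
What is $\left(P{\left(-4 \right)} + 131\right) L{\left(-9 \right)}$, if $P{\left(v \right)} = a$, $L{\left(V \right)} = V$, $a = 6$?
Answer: $-1233$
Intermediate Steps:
$P{\left(v \right)} = 6$
$\left(P{\left(-4 \right)} + 131\right) L{\left(-9 \right)} = \left(6 + 131\right) \left(-9\right) = 137 \left(-9\right) = -1233$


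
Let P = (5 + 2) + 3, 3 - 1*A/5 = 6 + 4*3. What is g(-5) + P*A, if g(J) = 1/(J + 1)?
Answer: -3001/4 ≈ -750.25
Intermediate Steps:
g(J) = 1/(1 + J)
A = -75 (A = 15 - 5*(6 + 4*3) = 15 - 5*(6 + 12) = 15 - 5*18 = 15 - 90 = -75)
P = 10 (P = 7 + 3 = 10)
g(-5) + P*A = 1/(1 - 5) + 10*(-75) = 1/(-4) - 750 = -1/4 - 750 = -3001/4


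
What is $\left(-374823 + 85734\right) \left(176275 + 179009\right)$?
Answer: $-102708696276$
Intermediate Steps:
$\left(-374823 + 85734\right) \left(176275 + 179009\right) = \left(-289089\right) 355284 = -102708696276$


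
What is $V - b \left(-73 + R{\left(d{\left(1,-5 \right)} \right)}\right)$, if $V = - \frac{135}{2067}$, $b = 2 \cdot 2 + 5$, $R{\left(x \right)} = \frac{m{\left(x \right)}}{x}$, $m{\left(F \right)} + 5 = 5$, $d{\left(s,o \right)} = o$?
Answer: $\frac{452628}{689} \approx 656.93$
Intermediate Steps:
$m{\left(F \right)} = 0$ ($m{\left(F \right)} = -5 + 5 = 0$)
$R{\left(x \right)} = 0$ ($R{\left(x \right)} = \frac{0}{x} = 0$)
$b = 9$ ($b = 4 + 5 = 9$)
$V = - \frac{45}{689}$ ($V = \left(-135\right) \frac{1}{2067} = - \frac{45}{689} \approx -0.065312$)
$V - b \left(-73 + R{\left(d{\left(1,-5 \right)} \right)}\right) = - \frac{45}{689} - 9 \left(-73 + 0\right) = - \frac{45}{689} - 9 \left(-73\right) = - \frac{45}{689} - -657 = - \frac{45}{689} + 657 = \frac{452628}{689}$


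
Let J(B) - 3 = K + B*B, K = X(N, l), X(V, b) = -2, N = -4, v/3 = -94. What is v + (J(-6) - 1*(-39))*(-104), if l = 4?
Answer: -8186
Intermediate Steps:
v = -282 (v = 3*(-94) = -282)
K = -2
J(B) = 1 + B² (J(B) = 3 + (-2 + B*B) = 3 + (-2 + B²) = 1 + B²)
v + (J(-6) - 1*(-39))*(-104) = -282 + ((1 + (-6)²) - 1*(-39))*(-104) = -282 + ((1 + 36) + 39)*(-104) = -282 + (37 + 39)*(-104) = -282 + 76*(-104) = -282 - 7904 = -8186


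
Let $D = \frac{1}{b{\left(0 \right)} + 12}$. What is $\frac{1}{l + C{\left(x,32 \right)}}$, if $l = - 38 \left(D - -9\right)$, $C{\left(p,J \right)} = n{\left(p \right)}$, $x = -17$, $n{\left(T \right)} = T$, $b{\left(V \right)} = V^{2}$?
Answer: $- \frac{6}{2173} \approx -0.0027612$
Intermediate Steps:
$D = \frac{1}{12}$ ($D = \frac{1}{0^{2} + 12} = \frac{1}{0 + 12} = \frac{1}{12} \approx 0.083333$)
$C{\left(p,J \right)} = p$
$l = - \frac{2071}{6}$ ($l = - 38 \left(\frac{1}{12} - -9\right) = - 38 \left(\frac{1}{12} + 9\right) = \left(-38\right) \frac{109}{12} = - \frac{2071}{6} \approx -345.17$)
$\frac{1}{l + C{\left(x,32 \right)}} = \frac{1}{- \frac{2071}{6} - 17} = \frac{1}{- \frac{2173}{6}} = - \frac{6}{2173}$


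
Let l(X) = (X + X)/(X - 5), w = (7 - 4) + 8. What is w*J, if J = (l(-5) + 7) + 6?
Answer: 154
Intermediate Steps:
w = 11 (w = 3 + 8 = 11)
l(X) = 2*X/(-5 + X) (l(X) = (2*X)/(-5 + X) = 2*X/(-5 + X))
J = 14 (J = (2*(-5)/(-5 - 5) + 7) + 6 = (2*(-5)/(-10) + 7) + 6 = (2*(-5)*(-⅒) + 7) + 6 = (1 + 7) + 6 = 8 + 6 = 14)
w*J = 11*14 = 154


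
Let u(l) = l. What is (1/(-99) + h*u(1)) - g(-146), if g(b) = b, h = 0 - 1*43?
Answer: 10196/99 ≈ 102.99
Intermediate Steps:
h = -43 (h = 0 - 43 = -43)
(1/(-99) + h*u(1)) - g(-146) = (1/(-99) - 43*1) - 1*(-146) = (-1/99 - 43) + 146 = -4258/99 + 146 = 10196/99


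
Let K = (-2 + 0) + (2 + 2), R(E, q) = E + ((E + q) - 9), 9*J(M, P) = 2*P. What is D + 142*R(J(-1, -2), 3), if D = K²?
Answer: -8768/9 ≈ -974.22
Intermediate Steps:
J(M, P) = 2*P/9 (J(M, P) = (2*P)/9 = 2*P/9)
R(E, q) = -9 + q + 2*E (R(E, q) = E + (-9 + E + q) = -9 + q + 2*E)
K = 2 (K = -2 + 4 = 2)
D = 4 (D = 2² = 4)
D + 142*R(J(-1, -2), 3) = 4 + 142*(-9 + 3 + 2*((2/9)*(-2))) = 4 + 142*(-9 + 3 + 2*(-4/9)) = 4 + 142*(-9 + 3 - 8/9) = 4 + 142*(-62/9) = 4 - 8804/9 = -8768/9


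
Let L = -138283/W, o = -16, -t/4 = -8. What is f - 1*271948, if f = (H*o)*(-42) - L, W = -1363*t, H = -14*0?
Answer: -11861422251/43616 ≈ -2.7195e+5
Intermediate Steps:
H = 0
t = 32 (t = -4*(-8) = 32)
W = -43616 (W = -1363*32 = -43616)
L = 138283/43616 (L = -138283/(-43616) = -138283*(-1/43616) = 138283/43616 ≈ 3.1705)
f = -138283/43616 (f = (0*(-16))*(-42) - 1*138283/43616 = 0*(-42) - 138283/43616 = 0 - 138283/43616 = -138283/43616 ≈ -3.1705)
f - 1*271948 = -138283/43616 - 1*271948 = -138283/43616 - 271948 = -11861422251/43616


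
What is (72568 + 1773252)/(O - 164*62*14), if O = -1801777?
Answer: -1845820/1944129 ≈ -0.94943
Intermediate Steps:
(72568 + 1773252)/(O - 164*62*14) = (72568 + 1773252)/(-1801777 - 164*62*14) = 1845820/(-1801777 - 10168*14) = 1845820/(-1801777 - 142352) = 1845820/(-1944129) = 1845820*(-1/1944129) = -1845820/1944129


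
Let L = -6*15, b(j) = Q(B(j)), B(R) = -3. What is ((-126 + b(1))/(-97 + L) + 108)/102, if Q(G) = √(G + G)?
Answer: 3387/3179 - I*√6/19074 ≈ 1.0654 - 0.00012842*I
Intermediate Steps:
Q(G) = √2*√G (Q(G) = √(2*G) = √2*√G)
b(j) = I*√6 (b(j) = √2*√(-3) = √2*(I*√3) = I*√6)
L = -90
((-126 + b(1))/(-97 + L) + 108)/102 = ((-126 + I*√6)/(-97 - 90) + 108)/102 = ((-126 + I*√6)/(-187) + 108)/102 = ((-126 + I*√6)*(-1/187) + 108)/102 = ((126/187 - I*√6/187) + 108)/102 = (20322/187 - I*√6/187)/102 = 3387/3179 - I*√6/19074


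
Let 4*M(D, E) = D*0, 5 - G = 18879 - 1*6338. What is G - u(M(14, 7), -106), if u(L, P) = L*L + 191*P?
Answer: 7710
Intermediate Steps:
G = -12536 (G = 5 - (18879 - 1*6338) = 5 - (18879 - 6338) = 5 - 1*12541 = 5 - 12541 = -12536)
M(D, E) = 0 (M(D, E) = (D*0)/4 = (¼)*0 = 0)
u(L, P) = L² + 191*P
G - u(M(14, 7), -106) = -12536 - (0² + 191*(-106)) = -12536 - (0 - 20246) = -12536 - 1*(-20246) = -12536 + 20246 = 7710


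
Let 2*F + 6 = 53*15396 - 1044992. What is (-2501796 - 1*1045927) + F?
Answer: -3662228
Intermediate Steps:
F = -114505 (F = -3 + (53*15396 - 1044992)/2 = -3 + (815988 - 1044992)/2 = -3 + (½)*(-229004) = -3 - 114502 = -114505)
(-2501796 - 1*1045927) + F = (-2501796 - 1*1045927) - 114505 = (-2501796 - 1045927) - 114505 = -3547723 - 114505 = -3662228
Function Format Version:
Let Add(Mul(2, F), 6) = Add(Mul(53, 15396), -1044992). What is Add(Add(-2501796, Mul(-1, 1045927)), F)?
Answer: -3662228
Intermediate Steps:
F = -114505 (F = Add(-3, Mul(Rational(1, 2), Add(Mul(53, 15396), -1044992))) = Add(-3, Mul(Rational(1, 2), Add(815988, -1044992))) = Add(-3, Mul(Rational(1, 2), -229004)) = Add(-3, -114502) = -114505)
Add(Add(-2501796, Mul(-1, 1045927)), F) = Add(Add(-2501796, Mul(-1, 1045927)), -114505) = Add(Add(-2501796, -1045927), -114505) = Add(-3547723, -114505) = -3662228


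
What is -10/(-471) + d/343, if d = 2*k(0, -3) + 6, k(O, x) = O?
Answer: 6256/161553 ≈ 0.038724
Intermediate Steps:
d = 6 (d = 2*0 + 6 = 0 + 6 = 6)
-10/(-471) + d/343 = -10/(-471) + 6/343 = -10*(-1/471) + 6*(1/343) = 10/471 + 6/343 = 6256/161553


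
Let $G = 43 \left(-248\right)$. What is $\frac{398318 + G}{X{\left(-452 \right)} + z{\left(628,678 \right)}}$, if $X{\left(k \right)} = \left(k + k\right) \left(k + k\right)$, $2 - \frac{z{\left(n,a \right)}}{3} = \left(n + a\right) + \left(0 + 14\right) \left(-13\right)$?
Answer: $\frac{193827}{406925} \approx 0.47632$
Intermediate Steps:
$z{\left(n,a \right)} = 552 - 3 a - 3 n$ ($z{\left(n,a \right)} = 6 - 3 \left(\left(n + a\right) + \left(0 + 14\right) \left(-13\right)\right) = 6 - 3 \left(\left(a + n\right) + 14 \left(-13\right)\right) = 6 - 3 \left(\left(a + n\right) - 182\right) = 6 - 3 \left(-182 + a + n\right) = 6 - \left(-546 + 3 a + 3 n\right) = 552 - 3 a - 3 n$)
$X{\left(k \right)} = 4 k^{2}$ ($X{\left(k \right)} = 2 k 2 k = 4 k^{2}$)
$G = -10664$
$\frac{398318 + G}{X{\left(-452 \right)} + z{\left(628,678 \right)}} = \frac{398318 - 10664}{4 \left(-452\right)^{2} - 3366} = \frac{387654}{4 \cdot 204304 - 3366} = \frac{387654}{817216 - 3366} = \frac{387654}{813850} = 387654 \cdot \frac{1}{813850} = \frac{193827}{406925}$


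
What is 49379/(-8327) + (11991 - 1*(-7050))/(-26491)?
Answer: -133332136/20053687 ≈ -6.6488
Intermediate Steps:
49379/(-8327) + (11991 - 1*(-7050))/(-26491) = 49379*(-1/8327) + (11991 + 7050)*(-1/26491) = -4489/757 + 19041*(-1/26491) = -4489/757 - 19041/26491 = -133332136/20053687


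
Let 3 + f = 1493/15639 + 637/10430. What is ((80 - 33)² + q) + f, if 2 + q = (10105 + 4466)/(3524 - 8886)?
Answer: 68765204520937/31236478455 ≈ 2201.4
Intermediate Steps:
q = -25295/5362 (q = -2 + (10105 + 4466)/(3524 - 8886) = -2 + 14571/(-5362) = -2 + 14571*(-1/5362) = -2 - 14571/5362 = -25295/5362 ≈ -4.7175)
f = -66258611/23302110 (f = -3 + (1493/15639 + 637/10430) = -3 + (1493*(1/15639) + 637*(1/10430)) = -3 + (1493/15639 + 91/1490) = -3 + 3647719/23302110 = -66258611/23302110 ≈ -2.8435)
((80 - 33)² + q) + f = ((80 - 33)² - 25295/5362) - 66258611/23302110 = (47² - 25295/5362) - 66258611/23302110 = (2209 - 25295/5362) - 66258611/23302110 = 11819363/5362 - 66258611/23302110 = 68765204520937/31236478455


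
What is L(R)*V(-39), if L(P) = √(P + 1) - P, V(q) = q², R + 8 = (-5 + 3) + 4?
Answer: 9126 + 1521*I*√5 ≈ 9126.0 + 3401.1*I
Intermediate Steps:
R = -6 (R = -8 + ((-5 + 3) + 4) = -8 + (-2 + 4) = -8 + 2 = -6)
L(P) = √(1 + P) - P
L(R)*V(-39) = (√(1 - 6) - 1*(-6))*(-39)² = (√(-5) + 6)*1521 = (I*√5 + 6)*1521 = (6 + I*√5)*1521 = 9126 + 1521*I*√5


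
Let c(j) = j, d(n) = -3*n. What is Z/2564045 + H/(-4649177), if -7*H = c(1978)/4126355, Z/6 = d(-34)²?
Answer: 1676572348433452258/68864650527653585605 ≈ 0.024346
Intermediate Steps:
Z = 62424 (Z = 6*(-3*(-34))² = 6*102² = 6*10404 = 62424)
H = -1978/28884485 (H = -1978/(7*4126355) = -⅐*1978/4126355 = -1978/28884485 ≈ -6.8480e-5)
Z/2564045 + H/(-4649177) = 62424/2564045 - 1978/28884485/(-4649177) = 62424*(1/2564045) - 1978/28884485*(-1/4649177) = 62424/2564045 + 1978/134289083318845 = 1676572348433452258/68864650527653585605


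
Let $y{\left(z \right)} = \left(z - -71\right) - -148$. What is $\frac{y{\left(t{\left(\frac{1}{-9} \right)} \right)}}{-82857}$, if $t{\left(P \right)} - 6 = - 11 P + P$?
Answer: $- \frac{2035}{745713} \approx -0.0027289$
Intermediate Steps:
$t{\left(P \right)} = 6 - 10 P$ ($t{\left(P \right)} = 6 + \left(- 11 P + P\right) = 6 - 10 P$)
$y{\left(z \right)} = 219 + z$ ($y{\left(z \right)} = \left(z + 71\right) + 148 = \left(71 + z\right) + 148 = 219 + z$)
$\frac{y{\left(t{\left(\frac{1}{-9} \right)} \right)}}{-82857} = \frac{219 + \left(6 - \frac{10}{-9}\right)}{-82857} = \left(219 + \left(6 - - \frac{10}{9}\right)\right) \left(- \frac{1}{82857}\right) = \left(219 + \left(6 + \frac{10}{9}\right)\right) \left(- \frac{1}{82857}\right) = \left(219 + \frac{64}{9}\right) \left(- \frac{1}{82857}\right) = \frac{2035}{9} \left(- \frac{1}{82857}\right) = - \frac{2035}{745713}$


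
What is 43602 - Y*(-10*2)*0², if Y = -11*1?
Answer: 43602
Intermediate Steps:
Y = -11
43602 - Y*(-10*2)*0² = 43602 - (-(-110)*2)*0² = 43602 - (-11*(-20))*0 = 43602 - 220*0 = 43602 - 1*0 = 43602 + 0 = 43602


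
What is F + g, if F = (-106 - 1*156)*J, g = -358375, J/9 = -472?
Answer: 754601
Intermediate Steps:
J = -4248 (J = 9*(-472) = -4248)
F = 1112976 (F = (-106 - 1*156)*(-4248) = (-106 - 156)*(-4248) = -262*(-4248) = 1112976)
F + g = 1112976 - 358375 = 754601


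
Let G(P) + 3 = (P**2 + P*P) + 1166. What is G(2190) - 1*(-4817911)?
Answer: 14411274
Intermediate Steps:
G(P) = 1163 + 2*P**2 (G(P) = -3 + ((P**2 + P*P) + 1166) = -3 + ((P**2 + P**2) + 1166) = -3 + (2*P**2 + 1166) = -3 + (1166 + 2*P**2) = 1163 + 2*P**2)
G(2190) - 1*(-4817911) = (1163 + 2*2190**2) - 1*(-4817911) = (1163 + 2*4796100) + 4817911 = (1163 + 9592200) + 4817911 = 9593363 + 4817911 = 14411274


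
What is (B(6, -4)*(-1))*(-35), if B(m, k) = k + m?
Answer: 70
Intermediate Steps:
(B(6, -4)*(-1))*(-35) = ((-4 + 6)*(-1))*(-35) = (2*(-1))*(-35) = -2*(-35) = 70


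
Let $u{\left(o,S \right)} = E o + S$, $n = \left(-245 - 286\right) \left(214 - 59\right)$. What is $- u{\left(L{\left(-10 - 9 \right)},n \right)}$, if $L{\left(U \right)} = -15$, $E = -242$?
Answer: $78675$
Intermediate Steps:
$n = -82305$ ($n = \left(-531\right) 155 = -82305$)
$u{\left(o,S \right)} = S - 242 o$ ($u{\left(o,S \right)} = - 242 o + S = S - 242 o$)
$- u{\left(L{\left(-10 - 9 \right)},n \right)} = - (-82305 - -3630) = - (-82305 + 3630) = \left(-1\right) \left(-78675\right) = 78675$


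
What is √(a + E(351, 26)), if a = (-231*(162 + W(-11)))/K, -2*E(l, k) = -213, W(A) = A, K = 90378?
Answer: 2*√6019159737/15063 ≈ 10.301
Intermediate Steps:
E(l, k) = 213/2 (E(l, k) = -½*(-213) = 213/2)
a = -11627/30126 (a = -231*(162 - 11)/90378 = -231*151*(1/90378) = -34881*1/90378 = -11627/30126 ≈ -0.38595)
√(a + E(351, 26)) = √(-11627/30126 + 213/2) = √(1598396/15063) = 2*√6019159737/15063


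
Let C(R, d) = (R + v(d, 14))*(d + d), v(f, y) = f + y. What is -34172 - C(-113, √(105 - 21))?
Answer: -34340 + 396*√21 ≈ -32525.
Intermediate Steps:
C(R, d) = 2*d*(14 + R + d) (C(R, d) = (R + (d + 14))*(d + d) = (R + (14 + d))*(2*d) = (14 + R + d)*(2*d) = 2*d*(14 + R + d))
-34172 - C(-113, √(105 - 21)) = -34172 - 2*√(105 - 21)*(14 - 113 + √(105 - 21)) = -34172 - 2*√84*(14 - 113 + √84) = -34172 - 2*2*√21*(14 - 113 + 2*√21) = -34172 - 2*2*√21*(-99 + 2*√21) = -34172 - 4*√21*(-99 + 2*√21)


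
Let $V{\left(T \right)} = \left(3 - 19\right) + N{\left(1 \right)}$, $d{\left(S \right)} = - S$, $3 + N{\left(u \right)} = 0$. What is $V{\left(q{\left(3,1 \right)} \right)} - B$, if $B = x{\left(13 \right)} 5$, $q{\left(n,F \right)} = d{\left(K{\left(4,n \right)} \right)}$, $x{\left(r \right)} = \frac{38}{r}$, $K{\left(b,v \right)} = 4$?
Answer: $- \frac{437}{13} \approx -33.615$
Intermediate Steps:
$N{\left(u \right)} = -3$ ($N{\left(u \right)} = -3 + 0 = -3$)
$q{\left(n,F \right)} = -4$ ($q{\left(n,F \right)} = \left(-1\right) 4 = -4$)
$B = \frac{190}{13}$ ($B = \frac{38}{13} \cdot 5 = \frac{190}{13} \approx 14.615$)
$V{\left(T \right)} = -19$ ($V{\left(T \right)} = \left(3 - 19\right) - 3 = -16 - 3 = -19$)
$V{\left(q{\left(3,1 \right)} \right)} - B = -19 - \frac{190}{13} = - \frac{437}{13}$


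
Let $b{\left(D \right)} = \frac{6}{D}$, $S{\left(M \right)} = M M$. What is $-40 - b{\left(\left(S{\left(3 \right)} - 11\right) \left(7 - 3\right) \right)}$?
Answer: $- \frac{157}{4} \approx -39.25$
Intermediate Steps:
$S{\left(M \right)} = M^{2}$
$-40 - b{\left(\left(S{\left(3 \right)} - 11\right) \left(7 - 3\right) \right)} = -40 - \frac{6}{\left(3^{2} - 11\right) \left(7 - 3\right)} = -40 - \frac{6}{\left(9 - 11\right) 4} = -40 - \frac{6}{\left(-2\right) 4} = -40 - \frac{6}{-8} = -40 - 6 \left(- \frac{1}{8}\right) = -40 - - \frac{3}{4} = -40 + \frac{3}{4} = - \frac{157}{4}$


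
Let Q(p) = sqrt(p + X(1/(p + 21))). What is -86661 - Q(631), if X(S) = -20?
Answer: -86661 - sqrt(611) ≈ -86686.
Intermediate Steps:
Q(p) = sqrt(-20 + p) (Q(p) = sqrt(p - 20) = sqrt(-20 + p))
-86661 - Q(631) = -86661 - sqrt(-20 + 631) = -86661 - sqrt(611)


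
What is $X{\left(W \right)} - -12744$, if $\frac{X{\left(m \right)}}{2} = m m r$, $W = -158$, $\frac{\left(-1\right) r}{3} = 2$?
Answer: $-286824$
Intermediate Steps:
$r = -6$ ($r = \left(-3\right) 2 = -6$)
$X{\left(m \right)} = - 12 m^{2}$ ($X{\left(m \right)} = 2 m m \left(-6\right) = 2 m^{2} \left(-6\right) = 2 \left(- 6 m^{2}\right) = - 12 m^{2}$)
$X{\left(W \right)} - -12744 = - 12 \left(-158\right)^{2} - -12744 = \left(-12\right) 24964 + 12744 = -299568 + 12744 = -286824$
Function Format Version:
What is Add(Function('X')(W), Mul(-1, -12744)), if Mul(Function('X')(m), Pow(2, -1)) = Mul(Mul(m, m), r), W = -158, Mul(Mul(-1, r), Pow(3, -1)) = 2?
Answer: -286824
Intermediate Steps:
r = -6 (r = Mul(-3, 2) = -6)
Function('X')(m) = Mul(-12, Pow(m, 2)) (Function('X')(m) = Mul(2, Mul(Mul(m, m), -6)) = Mul(2, Mul(Pow(m, 2), -6)) = Mul(2, Mul(-6, Pow(m, 2))) = Mul(-12, Pow(m, 2)))
Add(Function('X')(W), Mul(-1, -12744)) = Add(Mul(-12, Pow(-158, 2)), Mul(-1, -12744)) = Add(Mul(-12, 24964), 12744) = Add(-299568, 12744) = -286824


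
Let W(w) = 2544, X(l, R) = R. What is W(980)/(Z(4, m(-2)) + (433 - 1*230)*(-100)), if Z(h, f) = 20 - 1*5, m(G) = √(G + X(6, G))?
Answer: -2544/20285 ≈ -0.12541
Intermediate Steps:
m(G) = √2*√G (m(G) = √(G + G) = √(2*G) = √2*√G)
Z(h, f) = 15 (Z(h, f) = 20 - 5 = 15)
W(980)/(Z(4, m(-2)) + (433 - 1*230)*(-100)) = 2544/(15 + (433 - 1*230)*(-100)) = 2544/(15 + (433 - 230)*(-100)) = 2544/(15 + 203*(-100)) = 2544/(15 - 20300) = 2544/(-20285) = 2544*(-1/20285) = -2544/20285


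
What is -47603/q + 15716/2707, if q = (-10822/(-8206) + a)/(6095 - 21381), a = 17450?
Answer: 8083108657954894/193828674027 ≈ 41702.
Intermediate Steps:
q = -71602761/62718458 (q = (-10822/(-8206) + 17450)/(6095 - 21381) = (-10822*(-1/8206) + 17450)/(-15286) = (5411/4103 + 17450)*(-1/15286) = (71602761/4103)*(-1/15286) = -71602761/62718458 ≈ -1.1417)
-47603/q + 15716/2707 = -47603/(-71602761/62718458) + 15716/2707 = -47603*(-62718458/71602761) + 15716*(1/2707) = 2985586756174/71602761 + 15716/2707 = 8083108657954894/193828674027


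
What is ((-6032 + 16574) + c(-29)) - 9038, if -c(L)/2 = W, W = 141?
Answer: 1222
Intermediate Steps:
c(L) = -282 (c(L) = -2*141 = -282)
((-6032 + 16574) + c(-29)) - 9038 = ((-6032 + 16574) - 282) - 9038 = (10542 - 282) - 9038 = 10260 - 9038 = 1222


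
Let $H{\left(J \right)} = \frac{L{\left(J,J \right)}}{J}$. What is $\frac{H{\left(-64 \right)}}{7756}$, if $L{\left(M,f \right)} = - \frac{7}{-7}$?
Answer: $- \frac{1}{496384} \approx -2.0146 \cdot 10^{-6}$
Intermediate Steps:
$L{\left(M,f \right)} = 1$ ($L{\left(M,f \right)} = \left(-7\right) \left(- \frac{1}{7}\right) = 1$)
$H{\left(J \right)} = \frac{1}{J}$ ($H{\left(J \right)} = 1 \frac{1}{J} = \frac{1}{J}$)
$\frac{H{\left(-64 \right)}}{7756} = \frac{1}{\left(-64\right) 7756} = \left(- \frac{1}{64}\right) \frac{1}{7756} = - \frac{1}{496384}$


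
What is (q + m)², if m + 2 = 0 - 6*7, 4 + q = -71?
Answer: 14161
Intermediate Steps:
q = -75 (q = -4 - 71 = -75)
m = -44 (m = -2 + (0 - 6*7) = -2 + (0 - 42) = -2 - 42 = -44)
(q + m)² = (-75 - 44)² = (-119)² = 14161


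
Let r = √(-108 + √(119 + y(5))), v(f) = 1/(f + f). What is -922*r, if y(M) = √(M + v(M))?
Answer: -461*I*√(10800 - 10*√10*√(1190 + √510))/5 ≈ -9080.1*I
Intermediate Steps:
v(f) = 1/(2*f)
y(M) = √(M + 1/(2*M))
r = √(-108 + √(119 + √510/10)) (r = √(-108 + √(119 + √(2/5 + 4*5)/2)) = √(-108 + √(119 + √(2*(⅕) + 20)/2)) = √(-108 + √(119 + √(⅖ + 20)/2)) = √(-108 + √(119 + √(102/5)/2)) = √(-108 + √(119 + (√510/5)/2)) = √(-108 + √(119 + √510/10)) ≈ 9.8483*I)
-922*r = -461*√(-10800 + 10*√10*√(1190 + √510))/5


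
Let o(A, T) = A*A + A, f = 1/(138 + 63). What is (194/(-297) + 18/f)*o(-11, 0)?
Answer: 10743520/27 ≈ 3.9791e+5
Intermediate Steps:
f = 1/201 ≈ 0.0049751
o(A, T) = A + A² (o(A, T) = A² + A = A + A²)
(194/(-297) + 18/f)*o(-11, 0) = (194/(-297) + 18/(1/201))*(-11*(1 - 11)) = (194*(-1/297) + 18*201)*(-11*(-10)) = (-194/297 + 3618)*110 = (1074352/297)*110 = 10743520/27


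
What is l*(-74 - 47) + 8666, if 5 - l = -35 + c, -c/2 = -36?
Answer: 12538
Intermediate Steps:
c = 72 (c = -2*(-36) = 72)
l = -32 (l = 5 - (-35 + 72) = 5 - 1*37 = 5 - 37 = -32)
l*(-74 - 47) + 8666 = -32*(-74 - 47) + 8666 = -32*(-121) + 8666 = 3872 + 8666 = 12538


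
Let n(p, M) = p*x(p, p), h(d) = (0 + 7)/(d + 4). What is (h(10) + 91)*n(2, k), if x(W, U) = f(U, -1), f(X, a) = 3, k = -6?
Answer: 549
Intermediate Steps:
h(d) = 7/(4 + d)
x(W, U) = 3
n(p, M) = 3*p (n(p, M) = p*3 = 3*p)
(h(10) + 91)*n(2, k) = (7/(4 + 10) + 91)*(3*2) = (7/14 + 91)*6 = (7*(1/14) + 91)*6 = (½ + 91)*6 = (183/2)*6 = 549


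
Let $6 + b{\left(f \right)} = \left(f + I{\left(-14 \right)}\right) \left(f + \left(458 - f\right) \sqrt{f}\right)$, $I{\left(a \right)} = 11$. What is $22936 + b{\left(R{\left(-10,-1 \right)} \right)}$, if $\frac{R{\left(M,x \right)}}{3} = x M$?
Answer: $24160 + 17548 \sqrt{30} \approx 1.2027 \cdot 10^{5}$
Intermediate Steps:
$R{\left(M,x \right)} = 3 M x$ ($R{\left(M,x \right)} = 3 x M = 3 M x$)
$b{\left(f \right)} = -6 + \left(11 + f\right) \left(f + \sqrt{f} \left(458 - f\right)\right)$ ($b{\left(f \right)} = -6 + \left(f + 11\right) \left(f + \left(458 - f\right) \sqrt{f}\right) = -6 + \left(11 + f\right) \left(f + \sqrt{f} \left(458 - f\right)\right)$)
$22936 + b{\left(R{\left(-10,-1 \right)} \right)} = 22936 + \left(-6 + \left(3 \left(-10\right) \left(-1\right)\right)^{2} - \left(3 \left(-10\right) \left(-1\right)\right)^{\frac{5}{2}} + 11 \cdot 3 \left(-10\right) \left(-1\right) + 447 \left(3 \left(-10\right) \left(-1\right)\right)^{\frac{3}{2}} + 5038 \sqrt{3 \left(-10\right) \left(-1\right)}\right) = 22936 + \left(-6 + 30^{2} - 30^{\frac{5}{2}} + 11 \cdot 30 + 447 \cdot 30^{\frac{3}{2}} + 5038 \sqrt{30}\right) = 22936 + \left(-6 + 900 - 900 \sqrt{30} + 330 + 447 \cdot 30 \sqrt{30} + 5038 \sqrt{30}\right) = 22936 + \left(-6 + 900 - 900 \sqrt{30} + 330 + 13410 \sqrt{30} + 5038 \sqrt{30}\right) = 22936 + \left(1224 + 17548 \sqrt{30}\right) = 24160 + 17548 \sqrt{30}$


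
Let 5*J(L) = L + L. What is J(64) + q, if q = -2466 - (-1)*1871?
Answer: -2847/5 ≈ -569.40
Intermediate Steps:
J(L) = 2*L/5 (J(L) = (L + L)/5 = (2*L)/5 = 2*L/5)
q = -595 (q = -2466 - 1*(-1871) = -2466 + 1871 = -595)
J(64) + q = (⅖)*64 - 595 = 128/5 - 595 = -2847/5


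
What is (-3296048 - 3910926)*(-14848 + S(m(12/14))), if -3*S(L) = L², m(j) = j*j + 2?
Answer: 770916315529400/7203 ≈ 1.0703e+11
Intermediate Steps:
m(j) = 2 + j² (m(j) = j² + 2 = 2 + j²)
S(L) = -L²/3
(-3296048 - 3910926)*(-14848 + S(m(12/14))) = (-3296048 - 3910926)*(-14848 - (2 + (12/14)²)²/3) = -7206974*(-14848 - (2 + (12*(1/14))²)²/3) = -7206974*(-14848 - (2 + (6/7)²)²/3) = -7206974*(-14848 - (2 + 36/49)²/3) = -7206974*(-14848 - (134/49)²/3) = -7206974*(-14848 - ⅓*17956/2401) = -7206974*(-14848 - 17956/7203) = -7206974*(-106968100/7203) = 770916315529400/7203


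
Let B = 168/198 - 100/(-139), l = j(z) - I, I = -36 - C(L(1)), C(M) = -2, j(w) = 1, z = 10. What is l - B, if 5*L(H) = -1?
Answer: 153353/4587 ≈ 33.432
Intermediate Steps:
L(H) = -⅕ (L(H) = (⅕)*(-1) = -⅕)
I = -34 (I = -36 - 1*(-2) = -36 + 2 = -34)
l = 35 (l = 1 - 1*(-34) = 1 + 34 = 35)
B = 7192/4587 (B = 168*(1/198) - 100*(-1/139) = 28/33 + 100/139 = 7192/4587 ≈ 1.5679)
l - B = 35 - 1*7192/4587 = 35 - 7192/4587 = 153353/4587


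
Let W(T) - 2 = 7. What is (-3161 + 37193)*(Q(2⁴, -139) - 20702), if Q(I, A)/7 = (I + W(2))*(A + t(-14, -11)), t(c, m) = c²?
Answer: -365061264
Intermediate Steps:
W(T) = 9 (W(T) = 2 + 7 = 9)
Q(I, A) = 7*(9 + I)*(196 + A) (Q(I, A) = 7*((I + 9)*(A + (-14)²)) = 7*((9 + I)*(A + 196)) = 7*((9 + I)*(196 + A)) = 7*(9 + I)*(196 + A))
(-3161 + 37193)*(Q(2⁴, -139) - 20702) = (-3161 + 37193)*((12348 + 63*(-139) + 1372*2⁴ + 7*(-139)*2⁴) - 20702) = 34032*((12348 - 8757 + 1372*16 + 7*(-139)*16) - 20702) = 34032*((12348 - 8757 + 21952 - 15568) - 20702) = 34032*(9975 - 20702) = 34032*(-10727) = -365061264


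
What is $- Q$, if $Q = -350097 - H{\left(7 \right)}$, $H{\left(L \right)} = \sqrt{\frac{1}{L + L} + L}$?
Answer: $350097 + \frac{3 \sqrt{154}}{14} \approx 3.501 \cdot 10^{5}$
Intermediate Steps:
$H{\left(L \right)} = \sqrt{L + \frac{1}{2 L}}$ ($H{\left(L \right)} = \sqrt{\frac{1}{2 L} + L} = \sqrt{L + \frac{1}{2 L}}$)
$Q = -350097 - \frac{3 \sqrt{154}}{14}$ ($Q = -350097 - \frac{\sqrt{\frac{2}{7} + 4 \cdot 7}}{2} = -350097 - \frac{\sqrt{2 \cdot \frac{1}{7} + 28}}{2} = -350097 - \frac{\sqrt{\frac{2}{7} + 28}}{2} = -350097 - \frac{\sqrt{\frac{198}{7}}}{2} = -350097 - \frac{\frac{3}{7} \sqrt{154}}{2} = -350097 - \frac{3 \sqrt{154}}{14} \approx -3.501 \cdot 10^{5}$)
$- Q = - (-350097 - \frac{3 \sqrt{154}}{14}) = 350097 + \frac{3 \sqrt{154}}{14}$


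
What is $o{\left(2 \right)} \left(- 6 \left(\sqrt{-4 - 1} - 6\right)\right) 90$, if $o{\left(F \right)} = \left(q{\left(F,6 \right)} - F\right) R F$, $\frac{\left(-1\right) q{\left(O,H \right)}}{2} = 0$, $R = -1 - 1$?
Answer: $25920 - 4320 i \sqrt{5} \approx 25920.0 - 9659.8 i$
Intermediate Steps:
$R = -2$
$q{\left(O,H \right)} = 0$ ($q{\left(O,H \right)} = \left(-2\right) 0 = 0$)
$o{\left(F \right)} = 2 F^{2}$ ($o{\left(F \right)} = \left(0 - F\right) \left(-2\right) F = - F \left(-2\right) F = 2 F F = 2 F^{2}$)
$o{\left(2 \right)} \left(- 6 \left(\sqrt{-4 - 1} - 6\right)\right) 90 = 2 \cdot 2^{2} \left(- 6 \left(\sqrt{-4 - 1} - 6\right)\right) 90 = 2 \cdot 4 \left(- 6 \left(\sqrt{-5} - 6\right)\right) 90 = 8 \left(- 6 \left(i \sqrt{5} - 6\right)\right) 90 = 8 \left(- 6 \left(-6 + i \sqrt{5}\right)\right) 90 = 8 \left(36 - 6 i \sqrt{5}\right) 90 = \left(288 - 48 i \sqrt{5}\right) 90 = 25920 - 4320 i \sqrt{5}$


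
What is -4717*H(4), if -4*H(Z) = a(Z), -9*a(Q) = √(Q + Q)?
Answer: -4717*√2/18 ≈ -370.60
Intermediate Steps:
a(Q) = -√2*√Q/9 (a(Q) = -√(Q + Q)/9 = -√2*√Q/9)
H(Z) = √2*√Z/36 (H(Z) = -(-1)*√2*√Z/36 = √2*√Z/36)
-4717*H(4) = -4717*√2*√4/36 = -4717*√2*2/36 = -4717*√2/18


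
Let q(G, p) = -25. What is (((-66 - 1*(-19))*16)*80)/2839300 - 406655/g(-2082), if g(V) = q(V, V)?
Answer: 461845615/28393 ≈ 16266.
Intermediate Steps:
g(V) = -25
(((-66 - 1*(-19))*16)*80)/2839300 - 406655/g(-2082) = (((-66 - 1*(-19))*16)*80)/2839300 - 406655/(-25) = (((-66 + 19)*16)*80)*(1/2839300) - 406655*(-1/25) = (-47*16*80)*(1/2839300) + 81331/5 = -752*80*(1/2839300) + 81331/5 = -60160*1/2839300 + 81331/5 = -3008/141965 + 81331/5 = 461845615/28393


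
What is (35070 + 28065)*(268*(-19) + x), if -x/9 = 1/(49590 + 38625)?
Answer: -1890644030901/5881 ≈ -3.2148e+8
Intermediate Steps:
x = -3/29405 (x = -9/(49590 + 38625) = -9/88215 = -9*1/88215 = -3/29405 ≈ -0.00010202)
(35070 + 28065)*(268*(-19) + x) = (35070 + 28065)*(268*(-19) - 3/29405) = 63135*(-5092 - 3/29405) = 63135*(-149730263/29405) = -1890644030901/5881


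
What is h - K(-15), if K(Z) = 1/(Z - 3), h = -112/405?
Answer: -179/810 ≈ -0.22099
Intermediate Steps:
h = -112/405 (h = -112*1/405 = -112/405 ≈ -0.27654)
K(Z) = 1/(-3 + Z)
h - K(-15) = -112/405 - 1/(-3 - 15) = -112/405 - 1/(-18) = -112/405 - 1*(-1/18) = -112/405 + 1/18 = -179/810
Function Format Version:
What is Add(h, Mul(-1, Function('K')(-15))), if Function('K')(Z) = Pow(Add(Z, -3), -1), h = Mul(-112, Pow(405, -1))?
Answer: Rational(-179, 810) ≈ -0.22099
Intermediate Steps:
h = Rational(-112, 405) (h = Mul(-112, Rational(1, 405)) = Rational(-112, 405) ≈ -0.27654)
Function('K')(Z) = Pow(Add(-3, Z), -1)
Add(h, Mul(-1, Function('K')(-15))) = Add(Rational(-112, 405), Mul(-1, Pow(Add(-3, -15), -1))) = Add(Rational(-112, 405), Mul(-1, Pow(-18, -1))) = Add(Rational(-112, 405), Mul(-1, Rational(-1, 18))) = Add(Rational(-112, 405), Rational(1, 18)) = Rational(-179, 810)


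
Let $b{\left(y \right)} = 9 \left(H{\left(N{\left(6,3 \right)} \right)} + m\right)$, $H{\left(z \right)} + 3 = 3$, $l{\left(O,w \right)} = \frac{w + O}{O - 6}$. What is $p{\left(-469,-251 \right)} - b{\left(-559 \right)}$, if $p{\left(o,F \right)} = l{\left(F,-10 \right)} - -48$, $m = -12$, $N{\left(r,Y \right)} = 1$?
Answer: $\frac{40353}{257} \approx 157.02$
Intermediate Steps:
$l{\left(O,w \right)} = \frac{O + w}{-6 + O}$
$H{\left(z \right)} = 0$ ($H{\left(z \right)} = -3 + 3 = 0$)
$b{\left(y \right)} = -108$ ($b{\left(y \right)} = 9 \left(0 - 12\right) = 9 \left(-12\right) = -108$)
$p{\left(o,F \right)} = 48 + \frac{-10 + F}{-6 + F}$ ($p{\left(o,F \right)} = \frac{F - 10}{-6 + F} - -48 = \frac{-10 + F}{-6 + F} + 48 = 48 + \frac{-10 + F}{-6 + F}$)
$p{\left(-469,-251 \right)} - b{\left(-559 \right)} = \frac{-298 + 49 \left(-251\right)}{-6 - 251} - -108 = \frac{-298 - 12299}{-257} + 108 = \left(- \frac{1}{257}\right) \left(-12597\right) + 108 = \frac{12597}{257} + 108 = \frac{40353}{257}$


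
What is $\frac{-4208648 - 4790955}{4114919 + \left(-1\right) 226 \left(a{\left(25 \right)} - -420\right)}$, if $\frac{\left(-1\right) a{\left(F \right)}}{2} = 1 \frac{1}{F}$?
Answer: $- \frac{224990075}{100500427} \approx -2.2387$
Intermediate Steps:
$a{\left(F \right)} = - \frac{2}{F}$ ($a{\left(F \right)} = - 2 \cdot 1 \frac{1}{F} = - \frac{2}{F}$)
$\frac{-4208648 - 4790955}{4114919 + \left(-1\right) 226 \left(a{\left(25 \right)} - -420\right)} = \frac{-4208648 - 4790955}{4114919 + \left(-1\right) 226 \left(- \frac{2}{25} - -420\right)} = - \frac{8999603}{4114919 - 226 \left(\left(-2\right) \frac{1}{25} + 420\right)} = - \frac{8999603}{4114919 - 226 \left(- \frac{2}{25} + 420\right)} = - \frac{8999603}{4114919 - \frac{2372548}{25}} = - \frac{8999603}{\frac{100500427}{25}} = \left(-8999603\right) \frac{25}{100500427} = - \frac{224990075}{100500427}$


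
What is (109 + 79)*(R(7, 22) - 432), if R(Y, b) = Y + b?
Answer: -75764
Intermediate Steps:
(109 + 79)*(R(7, 22) - 432) = (109 + 79)*((7 + 22) - 432) = 188*(29 - 432) = 188*(-403) = -75764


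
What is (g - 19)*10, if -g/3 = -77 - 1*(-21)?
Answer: 1490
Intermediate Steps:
g = 168 (g = -3*(-77 - 1*(-21)) = -3*(-77 + 21) = -3*(-56) = 168)
(g - 19)*10 = (168 - 19)*10 = 149*10 = 1490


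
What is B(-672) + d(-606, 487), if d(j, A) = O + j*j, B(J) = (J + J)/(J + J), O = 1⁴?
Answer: 367238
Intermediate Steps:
O = 1
B(J) = 1 (B(J) = (2*J)/((2*J)) = (2*J)*(1/(2*J)) = 1)
d(j, A) = 1 + j² (d(j, A) = 1 + j*j = 1 + j²)
B(-672) + d(-606, 487) = 1 + (1 + (-606)²) = 1 + (1 + 367236) = 1 + 367237 = 367238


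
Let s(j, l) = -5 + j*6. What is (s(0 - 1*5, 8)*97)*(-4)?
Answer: 13580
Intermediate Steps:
s(j, l) = -5 + 6*j
(s(0 - 1*5, 8)*97)*(-4) = ((-5 + 6*(0 - 1*5))*97)*(-4) = ((-5 + 6*(0 - 5))*97)*(-4) = ((-5 + 6*(-5))*97)*(-4) = ((-5 - 30)*97)*(-4) = -35*97*(-4) = -3395*(-4) = 13580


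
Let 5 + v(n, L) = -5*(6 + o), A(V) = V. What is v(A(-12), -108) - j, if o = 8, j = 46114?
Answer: -46189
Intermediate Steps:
v(n, L) = -75 (v(n, L) = -5 - 5*(6 + 8) = -5 - 5*14 = -5 - 70 = -75)
v(A(-12), -108) - j = -75 - 1*46114 = -75 - 46114 = -46189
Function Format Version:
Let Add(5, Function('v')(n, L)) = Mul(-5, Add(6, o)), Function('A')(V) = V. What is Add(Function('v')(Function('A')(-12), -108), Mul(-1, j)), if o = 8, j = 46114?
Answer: -46189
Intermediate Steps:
Function('v')(n, L) = -75 (Function('v')(n, L) = Add(-5, Mul(-5, Add(6, 8))) = Add(-5, Mul(-5, 14)) = Add(-5, -70) = -75)
Add(Function('v')(Function('A')(-12), -108), Mul(-1, j)) = Add(-75, Mul(-1, 46114)) = Add(-75, -46114) = -46189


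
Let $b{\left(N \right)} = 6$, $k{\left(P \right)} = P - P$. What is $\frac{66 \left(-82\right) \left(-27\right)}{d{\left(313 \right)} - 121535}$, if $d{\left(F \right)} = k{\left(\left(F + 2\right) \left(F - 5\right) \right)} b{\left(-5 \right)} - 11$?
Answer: $- \frac{73062}{60773} \approx -1.2022$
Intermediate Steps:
$k{\left(P \right)} = 0$
$d{\left(F \right)} = -11$ ($d{\left(F \right)} = 0 \cdot 6 - 11 = 0 - 11 = -11$)
$\frac{66 \left(-82\right) \left(-27\right)}{d{\left(313 \right)} - 121535} = \frac{66 \left(-82\right) \left(-27\right)}{-11 - 121535} = \frac{\left(-5412\right) \left(-27\right)}{-121546} = 146124 \left(- \frac{1}{121546}\right) = - \frac{73062}{60773}$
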